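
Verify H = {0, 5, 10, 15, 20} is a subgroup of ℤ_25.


Subgroup test for H = {0, 5, 10, 15, 20} in (ℤ_25, +):
(1) 0 ∈ H? Yes
(2) Closure: for all a,b ∈ H, (a+b) mod 25 ∈ H? Yes
(3) Inverses: for all a ∈ H, -a mod 25 ∈ H? Yes

Yes, H is a subgroup of ℤ_25


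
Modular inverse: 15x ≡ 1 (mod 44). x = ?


Use the extended Euclidean algorithm to write 1 = 15·s + 44·t; then s mod 44 is the inverse.
Euclidean algorithm:
  15 = 0·44 + 15
  44 = 2·15 + 14
  15 = 1·14 + 1
  14 = 14·1 + 0
gcd(15,44) = 1
Back-substitution gives: 15·(3) + 44·(-1) = 1
So 15⁻¹ ≡ 3 ≡ 3 (mod 44)
Check: 15 × 3 = 45 ≡ 1 (mod 44) ✓

15⁻¹ ≡ 3 (mod 44)


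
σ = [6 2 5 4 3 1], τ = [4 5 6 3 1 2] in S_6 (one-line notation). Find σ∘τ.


σ∘τ: apply τ first, then σ
1 →τ 4 →σ 4
2 →τ 5 →σ 3
3 →τ 6 →σ 1
4 →τ 3 →σ 5
5 →τ 1 →σ 6
6 →τ 2 →σ 2

σ∘τ = [4 3 1 5 6 2]


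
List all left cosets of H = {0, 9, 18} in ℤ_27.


H = {0, 9, 18}, |H| = 3
Number of cosets = |G|/|H| = 27/3 = 9
0 + H = {0, 9, 18}
1 + H = {1, 10, 19}
2 + H = {2, 11, 20}
3 + H = {3, 12, 21}
4 + H = {4, 13, 22}
5 + H = {5, 14, 23}
6 + H = {6, 15, 24}
7 + H = {7, 16, 25}
8 + H = {8, 17, 26}

Cosets: 0+H={0,9,18}; 1+H={1,10,19}; 2+H={2,11,20}; 3+H={3,12,21}; 4+H={4,13,22}; 5+H={5,14,23}; 6+H={6,15,24}; 7+H={7,16,25}; 8+H={8,17,26}


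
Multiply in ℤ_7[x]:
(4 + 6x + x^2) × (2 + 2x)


Expand and collect like terms; reduce coefficients mod 7:
x^0: 4·2 = 8 ≡ 1 (mod 7)
x^1: 4·2 + 6·2 = 20 ≡ 6 (mod 7)
x^2: 6·2 + 1·2 = 14 ≡ 0 (mod 7)
x^3: 1·2 = 2 ≡ 2 (mod 7)
Result: 1 + 6x + 2x^3

f · g = 1 + 6x + 2x^3


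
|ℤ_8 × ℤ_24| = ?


|A × B| = |A| · |B|
|ℤ_8 × ℤ_24| = 8 × 24 = 192

|ℤ_8 × ℤ_24| = 192


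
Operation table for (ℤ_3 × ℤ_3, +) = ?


Elements: {(0,0), (0,1), (0,2), (1,0), (1,1), (1,2), (2,0), (2,1), (2,2)}
Operation: componentwise addition mod (3, 3)
Entry (a, b) = ((a₁+b₁) mod 3, (a₂+b₂) mod 3)

Cayley table:
      | (0,0) | (0,1) | (0,2) | (1,0) | (1,1) | (1,2) | (2,0) | (2,1) | (2,2)
(0,0) | (0,0) | (0,1) | (0,2) | (1,0) | (1,1) | (1,2) | (2,0) | (2,1) | (2,2)
(0,1) | (0,1) | (0,2) | (0,0) | (1,1) | (1,2) | (1,0) | (2,1) | (2,2) | (2,0)
(0,2) | (0,2) | (0,0) | (0,1) | (1,2) | (1,0) | (1,1) | (2,2) | (2,0) | (2,1)
(1,0) | (1,0) | (1,1) | (1,2) | (2,0) | (2,1) | (2,2) | (0,0) | (0,1) | (0,2)
(1,1) | (1,1) | (1,2) | (1,0) | (2,1) | (2,2) | (2,0) | (0,1) | (0,2) | (0,0)
(1,2) | (1,2) | (1,0) | (1,1) | (2,2) | (2,0) | (2,1) | (0,2) | (0,0) | (0,1)
(2,0) | (2,0) | (2,1) | (2,2) | (0,0) | (0,1) | (0,2) | (1,0) | (1,1) | (1,2)
(2,1) | (2,1) | (2,2) | (2,0) | (0,1) | (0,2) | (0,0) | (1,1) | (1,2) | (1,0)
(2,2) | (2,2) | (2,0) | (2,1) | (0,2) | (0,0) | (0,1) | (1,2) | (1,0) | (1,1)


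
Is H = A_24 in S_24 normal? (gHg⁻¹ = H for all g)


H = A_24 in S_24
A_24 has index 2 in S_24, and every subgroup of index 2 is normal

Yes, normal subgroup


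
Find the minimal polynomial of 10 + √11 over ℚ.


Let α = 10 + √11. Then α - 10 = √11, so (α - 10)² = 11, giving α² - 20α + 89 = 0. Degree 2 and α ∉ ℚ, so this is the minimal polynomial.

Minimal polynomial: x² - 20x + 89


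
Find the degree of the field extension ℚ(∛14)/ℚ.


∛14 has minimal polynomial x³ - 14 (irreducible over ℚ since 14 is not a perfect cube)

[ℚ(∛14)/ℚ] = 3


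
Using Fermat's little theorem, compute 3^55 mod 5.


Fermat's little theorem: if p is prime and gcd(a,p)=1, then a^(p-1) ≡ 1 (mod p)
p = 5 is prime, gcd(3,5) = 1
Reduce exponent: 55 mod 4 = 3
So 3^55 ≡ 3^3 (mod 5)
3^3 mod 5 = 2

3^55 ≡ 2 (mod 5)


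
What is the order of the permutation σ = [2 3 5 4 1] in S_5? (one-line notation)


Cycle decomposition: (1 2 3 5)
Cycle lengths: 4
Order = lcm(4) = 4

ord(σ) = 4


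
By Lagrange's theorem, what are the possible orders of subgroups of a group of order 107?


Lagrange's theorem: |H| divides |G|
|G| = 107
Divisors of 107: 1, 107

Possible subgroup orders: {1, 107}


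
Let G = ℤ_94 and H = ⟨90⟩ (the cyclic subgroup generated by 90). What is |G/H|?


|⟨90⟩| = n / gcd(90, 94) = 94 / 2 = 47
H is normal (ℤ_94 is abelian).
|G/H| = |G| / |H| = 94 / 47 = 2

|G/H| = 2


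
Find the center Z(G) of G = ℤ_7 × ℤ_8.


Z(G) = {g ∈ G | gx = xg for all x ∈ G}
Direct product of abelian groups is abelian, so Z(G) = G

Z(ℤ_7 × ℤ_8) = ℤ_7 × ℤ_8


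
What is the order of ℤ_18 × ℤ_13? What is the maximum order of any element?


|ℤ_18 × ℤ_13| = 18 × 13 = 234
Max element order = lcm(18,13) = 234
Cyclic? Yes (gcd=1)

|ℤ_18×ℤ_13| = 234, max element order = 234


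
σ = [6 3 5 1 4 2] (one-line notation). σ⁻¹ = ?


To find σ⁻¹, swap domain and range:
σ(1) = 6 → σ⁻¹(6) = 1
σ(2) = 3 → σ⁻¹(3) = 2
σ(3) = 5 → σ⁻¹(5) = 3
σ(4) = 1 → σ⁻¹(1) = 4
σ(5) = 4 → σ⁻¹(4) = 5
σ(6) = 2 → σ⁻¹(2) = 6

σ⁻¹ = [4 6 2 5 3 1]


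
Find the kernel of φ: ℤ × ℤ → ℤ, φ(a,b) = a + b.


Kernel = preimage of identity
ker(φ) = {(a,b) ∈ ℤ² | a+b = 0} = {(a,-a) | a ∈ ℤ}

ker(φ) = {(a,-a) | a ∈ ℤ}


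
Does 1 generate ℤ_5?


g generates ℤ_n iff gcd(g, n) = 1
gcd(1, 5) = 1
Since gcd = 1, 1 is a generator.

Yes, 1 generates ℤ_5


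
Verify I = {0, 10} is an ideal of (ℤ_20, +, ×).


Check ideal conditions for I = {0, 10} in ℤ_20:
(1) I is an additive subgroup? Yes
(2) For r ∈ ℤ_20 and a ∈ I: r·a ∈ I? Yes

Yes, I is an ideal of ℤ_20


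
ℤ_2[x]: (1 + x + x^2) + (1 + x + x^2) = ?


Add coefficients mod 2:
x^0: 1 + 1 = 0 (mod 2)
x^1: 1 + 1 = 0 (mod 2)
x^2: 1 + 1 = 0 (mod 2)
Result: 0

f + g = 0


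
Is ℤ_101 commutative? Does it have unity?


ℤ_101 is a commutative ring with unity 1; 101 is prime, so ℤ_101 is a field (hence an integral domain)
Commutative: Yes
Integral domain: Yes
Has unity: Yes

ℤ_101: Commutative=Yes, Unity=Yes


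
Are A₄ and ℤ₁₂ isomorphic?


Comparing A₄ and ℤ₁₂:
A₄ is non-abelian, ℤ₁₂ is abelian

No, A₄ ≇ ℤ₁₂


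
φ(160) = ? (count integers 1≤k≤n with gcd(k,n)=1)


Factor n: 160 = 2^5 × 5
φ(n) = n · ∏(1 - 1/p) over distinct primes p | n
φ(160) = 160 · (1 - 1/2) · (1 - 1/5) = 64

φ(160) = 64


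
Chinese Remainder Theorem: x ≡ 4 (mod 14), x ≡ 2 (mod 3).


m₁ = 14, m₂ = 3, gcd = 1, so CRT applies. M = m₁·m₂ = 42
Let M₁ = M/m₁ = 3, M₂ = M/m₂ = 14
Find y₁ ≡ M₁⁻¹ (mod m₁): 3⁻¹ ≡ 5 (mod 14)
Find y₂ ≡ M₂⁻¹ (mod m₂): 14⁻¹ ≡ 2 (mod 3)
x = a₁·M₁·y₁ + a₂·M₂·y₂ = 4·3·5 + 2·14·2 = 116
Reduce mod 42: x ≡ 32
Check: 32 mod 14 = 4 ✓, 32 mod 3 = 2 ✓

x ≡ 32 (mod 42)


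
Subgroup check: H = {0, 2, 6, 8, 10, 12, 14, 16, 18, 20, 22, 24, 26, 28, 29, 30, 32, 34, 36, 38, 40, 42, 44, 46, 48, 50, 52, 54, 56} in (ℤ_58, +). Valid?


Subgroup test for H = {0, 2, 6, 8, 10, 12, 14, 16, 18, 20, 22, 24, 26, 28, 29, 30, 32, 34, 36, 38, 40, 42, 44, 46, 48, 50, 52, 54, 56} in (ℤ_58, +):
(1) 0 ∈ H? Yes
(2) Closure: for all a,b ∈ H, (a+b) mod 58 ∈ H? No  [counterexample: 2 + 2 = 4 ∉ H]
(3) Inverses: for all a ∈ H, -a mod 58 ∈ H? No

No, H is not a subgroup of ℤ_58


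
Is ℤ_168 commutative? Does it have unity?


ℤ_168 is a commutative ring with unity 1; 168 = 2×84 is composite, so 2·84 ≡ 0 gives zero divisors (not an integral domain)
Commutative: Yes
Integral domain: No
Has unity: Yes

ℤ_168: Commutative=Yes, Unity=Yes


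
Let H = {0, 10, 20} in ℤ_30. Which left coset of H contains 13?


13 + H = {13 + h (mod 30) : h ∈ H}
13+0=13, 13+10=23, 13+20=3
13 + H = {3, 13, 23} = 3 + H

13 + H = {3, 13, 23}


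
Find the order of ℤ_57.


ℤ_n has n elements.

|ℤ_57| = 57


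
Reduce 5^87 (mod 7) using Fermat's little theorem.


Fermat's little theorem: if p is prime and gcd(a,p)=1, then a^(p-1) ≡ 1 (mod p)
p = 7 is prime, gcd(5,7) = 1
Reduce exponent: 87 mod 6 = 3
So 5^87 ≡ 5^3 (mod 7)
5^3 mod 7 = 6

5^87 ≡ 6 (mod 7)


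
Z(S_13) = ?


Z(G) = {g ∈ G | gx = xg for all x ∈ G}
S_n is non-abelian for n ≥ 3; Z(S_13) is trivial

Z(S_13) = {e}


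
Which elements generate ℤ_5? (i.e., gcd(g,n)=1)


g generates ℤ_n iff gcd(g,n) = 1
Checking each g ∈ {1,...,4}:
gcd(1,5) = 1
gcd(2,5) = 1
gcd(3,5) = 1
gcd(4,5) = 1
Generators: {1, 2, 3, 4}
Number of generators = φ(5) = 4

Generators of ℤ_5 = {1, 2, 3, 4}


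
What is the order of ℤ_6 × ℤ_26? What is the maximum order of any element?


|ℤ_6 × ℤ_26| = 6 × 26 = 156
Max element order = lcm(6,26) = 78
Cyclic? No (gcd=2)

|ℤ_6×ℤ_26| = 156, max element order = 78


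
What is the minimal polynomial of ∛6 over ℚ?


∛6 satisfies x³ - 6 = 0, irreducible over ℚ (no rational root; 6 is not a perfect cube)

Minimal polynomial: x³ - 6


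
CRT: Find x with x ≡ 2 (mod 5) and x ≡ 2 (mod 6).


m₁ = 5, m₂ = 6, gcd = 1, so CRT applies. M = m₁·m₂ = 30
Let M₁ = M/m₁ = 6, M₂ = M/m₂ = 5
Find y₁ ≡ M₁⁻¹ (mod m₁): 6⁻¹ ≡ 1 (mod 5)
Find y₂ ≡ M₂⁻¹ (mod m₂): 5⁻¹ ≡ 5 (mod 6)
x = a₁·M₁·y₁ + a₂·M₂·y₂ = 2·6·1 + 2·5·5 = 62
Reduce mod 30: x ≡ 2
Check: 2 mod 5 = 2 ✓, 2 mod 6 = 2 ✓

x ≡ 2 (mod 30)


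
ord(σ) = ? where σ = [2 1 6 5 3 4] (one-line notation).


Cycle decomposition: (1 2) (3 6 4 5)
Cycle lengths: 2, 4
Order = lcm(2, 4) = 4

ord(σ) = 4


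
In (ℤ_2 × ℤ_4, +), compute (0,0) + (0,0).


Operation: componentwise addition mod (2, 4)
(0,0) + (0,0) = ((a₁+b₁) mod 2, (a₂+b₂) mod 4) with a = (0,0), b = (0,0)

(0,0) + (0,0) = (0,0)


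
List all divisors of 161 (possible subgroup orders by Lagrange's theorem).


Lagrange's theorem: |H| divides |G|
|G| = 161
Divisors of 161: 1, 7, 23, 161

Possible subgroup orders: {1, 7, 23, 161}


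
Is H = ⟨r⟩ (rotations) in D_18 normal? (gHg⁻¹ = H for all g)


H = ⟨r⟩ (rotations) in D_18
The rotation subgroup ⟨r⟩ has index 2 in D_18, so it is normal

Yes, normal subgroup


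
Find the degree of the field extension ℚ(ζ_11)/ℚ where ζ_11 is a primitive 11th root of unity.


[ℚ(ζ_n):ℚ] = deg Φ_n(x) = φ(n). Here φ(11) = 10

[ℚ(ζ_11)/ℚ where ζ_11 is a primitive 11th root of unity] = 10


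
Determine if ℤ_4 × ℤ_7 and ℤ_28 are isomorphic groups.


Comparing ℤ_4 × ℤ_7 and ℤ_28:
gcd(4,7) = 1, so ℤ_4 × ℤ_7 ≅ ℤ_28 (CRT)

Yes, ℤ_4 × ℤ_7 ≅ ℤ_28


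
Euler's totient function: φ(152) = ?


Factor n: 152 = 2^3 × 19
φ(n) = n · ∏(1 - 1/p) over distinct primes p | n
φ(152) = 152 · (1 - 1/2) · (1 - 1/19) = 72

φ(152) = 72


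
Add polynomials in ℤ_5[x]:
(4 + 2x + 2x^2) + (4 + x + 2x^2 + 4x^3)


Add coefficients mod 5:
x^0: 4 + 4 = 3 (mod 5)
x^1: 2 + 1 = 3 (mod 5)
x^2: 2 + 2 = 4 (mod 5)
x^3: 0 + 4 = 4 (mod 5)
Result: 3 + 3x + 4x^2 + 4x^3

f + g = 3 + 3x + 4x^2 + 4x^3


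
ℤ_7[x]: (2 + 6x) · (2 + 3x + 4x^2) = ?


Expand and collect like terms; reduce coefficients mod 7:
x^0: 2·2 = 4 ≡ 4 (mod 7)
x^1: 2·3 + 6·2 = 18 ≡ 4 (mod 7)
x^2: 2·4 + 6·3 = 26 ≡ 5 (mod 7)
x^3: 6·4 = 24 ≡ 3 (mod 7)
Result: 4 + 4x + 5x^2 + 3x^3

f · g = 4 + 4x + 5x^2 + 3x^3


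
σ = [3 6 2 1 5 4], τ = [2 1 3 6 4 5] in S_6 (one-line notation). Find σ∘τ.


σ∘τ: apply τ first, then σ
1 →τ 2 →σ 6
2 →τ 1 →σ 3
3 →τ 3 →σ 2
4 →τ 6 →σ 4
5 →τ 4 →σ 1
6 →τ 5 →σ 5

σ∘τ = [6 3 2 4 1 5]


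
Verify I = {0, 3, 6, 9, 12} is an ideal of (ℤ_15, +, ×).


Check ideal conditions for I = {0, 3, 6, 9, 12} in ℤ_15:
(1) I is an additive subgroup? Yes
(2) For r ∈ ℤ_15 and a ∈ I: r·a ∈ I? Yes

Yes, I is an ideal of ℤ_15


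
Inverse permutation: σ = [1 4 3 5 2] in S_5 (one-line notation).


To find σ⁻¹, swap domain and range:
σ(1) = 1 → σ⁻¹(1) = 1
σ(2) = 4 → σ⁻¹(4) = 2
σ(3) = 3 → σ⁻¹(3) = 3
σ(4) = 5 → σ⁻¹(5) = 4
σ(5) = 2 → σ⁻¹(2) = 5

σ⁻¹ = [1 5 3 2 4]


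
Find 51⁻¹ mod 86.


Use the extended Euclidean algorithm to write 1 = 51·s + 86·t; then s mod 86 is the inverse.
Euclidean algorithm:
  51 = 0·86 + 51
  86 = 1·51 + 35
  51 = 1·35 + 16
  35 = 2·16 + 3
  16 = 5·3 + 1
  3 = 3·1 + 0
gcd(51,86) = 1
Back-substitution gives: 51·(27) + 86·(-16) = 1
So 51⁻¹ ≡ 27 ≡ 27 (mod 86)
Check: 51 × 27 = 1377 ≡ 1 (mod 86) ✓

51⁻¹ ≡ 27 (mod 86)


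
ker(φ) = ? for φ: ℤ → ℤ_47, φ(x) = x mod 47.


Kernel = preimage of identity
ker(φ) = {x ∈ ℤ : x ≡ 0 (mod 47)} = 47ℤ = {0, ±47, ±94, ...}

ker(φ) = 47ℤ


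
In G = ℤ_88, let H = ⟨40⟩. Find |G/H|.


|⟨40⟩| = n / gcd(40, 88) = 88 / 8 = 11
H is normal (ℤ_88 is abelian).
|G/H| = |G| / |H| = 88 / 11 = 8

|G/H| = 8


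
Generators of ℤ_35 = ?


g generates ℤ_n iff gcd(g,n) = 1
Prime factors of 35: 5, 7
Generators are g ∈ {1,...,34} not divisible by any of these primes.
Generators: {1, 2, 3, 4, 6, 8, 9, 11, 12, 13, 16, 17, 18, 19, 22, 23, 24, 26, 27, 29, 31, 32, 33, 34}
Number of generators = φ(35) = 24

Generators of ℤ_35 = {1, 2, 3, 4, 6, 8, 9, 11, 12, 13, 16, 17, 18, 19, 22, 23, 24, 26, 27, 29, 31, 32, 33, 34}


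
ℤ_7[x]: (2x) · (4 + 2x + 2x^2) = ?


Expand and collect like terms; reduce coefficients mod 7:
x^0: 0·4 = 0 ≡ 0 (mod 7)
x^1: 0·2 + 2·4 = 8 ≡ 1 (mod 7)
x^2: 0·2 + 2·2 = 4 ≡ 4 (mod 7)
x^3: 2·2 = 4 ≡ 4 (mod 7)
Result: x + 4x^2 + 4x^3

f · g = x + 4x^2 + 4x^3


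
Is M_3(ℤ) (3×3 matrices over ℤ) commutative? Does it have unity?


Matrix multiplication is non-commutative for n ≥ 2; the identity matrix I is the unity; singular matrices give zero divisors, so not an integral domain
Commutative: No
Integral domain: No
Has unity: Yes

M_3(ℤ) (3×3 matrices over ℤ): Commutative=No, Unity=Yes


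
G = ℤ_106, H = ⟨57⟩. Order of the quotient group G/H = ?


|⟨57⟩| = n / gcd(57, 106) = 106 / 1 = 106
H is normal (ℤ_106 is abelian).
|G/H| = |G| / |H| = 106 / 106 = 1

|G/H| = 1


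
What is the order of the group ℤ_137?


ℤ_n has n elements.

|ℤ_137| = 137


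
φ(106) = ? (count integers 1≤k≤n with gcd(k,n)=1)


Factor n: 106 = 2 × 53
φ(n) = n · ∏(1 - 1/p) over distinct primes p | n
φ(106) = 106 · (1 - 1/2) · (1 - 1/53) = 52

φ(106) = 52


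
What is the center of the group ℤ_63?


Z(G) = {g ∈ G | gx = xg for all x ∈ G}
ℤ_63 is abelian, so Z(G) = G

Z(ℤ_63) = ℤ_63


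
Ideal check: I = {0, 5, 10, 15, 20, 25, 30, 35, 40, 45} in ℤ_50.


Check ideal conditions for I = {0, 5, 10, 15, 20, 25, 30, 35, 40, 45} in ℤ_50:
(1) I is an additive subgroup? Yes
(2) For r ∈ ℤ_50 and a ∈ I: r·a ∈ I? Yes

Yes, I is an ideal of ℤ_50


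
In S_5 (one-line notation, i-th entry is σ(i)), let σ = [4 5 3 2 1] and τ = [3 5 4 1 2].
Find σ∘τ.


σ∘τ: apply τ first, then σ
1 →τ 3 →σ 3
2 →τ 5 →σ 1
3 →τ 4 →σ 2
4 →τ 1 →σ 4
5 →τ 2 →σ 5

σ∘τ = [3 1 2 4 5]


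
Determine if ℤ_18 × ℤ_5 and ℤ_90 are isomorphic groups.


Comparing ℤ_18 × ℤ_5 and ℤ_90:
gcd(18,5) = 1, so ℤ_18 × ℤ_5 ≅ ℤ_90 (CRT)

Yes, ℤ_18 × ℤ_5 ≅ ℤ_90


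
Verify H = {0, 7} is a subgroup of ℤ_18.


Subgroup test for H = {0, 7} in (ℤ_18, +):
(1) 0 ∈ H? Yes
(2) Closure: for all a,b ∈ H, (a+b) mod 18 ∈ H? No  [counterexample: 7 + 7 = 14 ∉ H]
(3) Inverses: for all a ∈ H, -a mod 18 ∈ H? No

No, H is not a subgroup of ℤ_18


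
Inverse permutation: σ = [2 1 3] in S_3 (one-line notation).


To find σ⁻¹, swap domain and range:
σ(1) = 2 → σ⁻¹(2) = 1
σ(2) = 1 → σ⁻¹(1) = 2
σ(3) = 3 → σ⁻¹(3) = 3

σ⁻¹ = [2 1 3]


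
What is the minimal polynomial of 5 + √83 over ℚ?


Let α = 5 + √83. Then α - 5 = √83, so (α - 5)² = 83, giving α² - 10α - 58 = 0. Degree 2 and α ∉ ℚ, so this is the minimal polynomial.

Minimal polynomial: x² - 10x - 58


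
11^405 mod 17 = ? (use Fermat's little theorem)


Fermat's little theorem: if p is prime and gcd(a,p)=1, then a^(p-1) ≡ 1 (mod p)
p = 17 is prime, gcd(11,17) = 1
Reduce exponent: 405 mod 16 = 5
So 11^405 ≡ 11^5 (mod 17)
11^5 mod 17 = 10

11^405 ≡ 10 (mod 17)


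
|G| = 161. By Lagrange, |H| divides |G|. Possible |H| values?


Lagrange's theorem: |H| divides |G|
|G| = 161
Divisors of 161: 1, 7, 23, 161

Possible subgroup orders: {1, 7, 23, 161}


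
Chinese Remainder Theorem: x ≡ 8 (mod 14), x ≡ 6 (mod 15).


m₁ = 14, m₂ = 15, gcd = 1, so CRT applies. M = m₁·m₂ = 210
Let M₁ = M/m₁ = 15, M₂ = M/m₂ = 14
Find y₁ ≡ M₁⁻¹ (mod m₁): 15⁻¹ ≡ 1 (mod 14)
Find y₂ ≡ M₂⁻¹ (mod m₂): 14⁻¹ ≡ 14 (mod 15)
x = a₁·M₁·y₁ + a₂·M₂·y₂ = 8·15·1 + 6·14·14 = 1296
Reduce mod 210: x ≡ 36
Check: 36 mod 14 = 8 ✓, 36 mod 15 = 6 ✓

x ≡ 36 (mod 210)


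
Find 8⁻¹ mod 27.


Use the extended Euclidean algorithm to write 1 = 8·s + 27·t; then s mod 27 is the inverse.
Euclidean algorithm:
  8 = 0·27 + 8
  27 = 3·8 + 3
  8 = 2·3 + 2
  3 = 1·2 + 1
  2 = 2·1 + 0
gcd(8,27) = 1
Back-substitution gives: 8·(-10) + 27·(3) = 1
So 8⁻¹ ≡ -10 ≡ 17 (mod 27)
Check: 8 × 17 = 136 ≡ 1 (mod 27) ✓

8⁻¹ ≡ 17 (mod 27)


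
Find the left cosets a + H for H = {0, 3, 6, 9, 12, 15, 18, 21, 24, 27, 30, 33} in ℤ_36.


H = {0, 3, 6, 9, 12, 15, 18, 21, 24, 27, 30, 33}, |H| = 12
Number of cosets = |G|/|H| = 36/12 = 3
0 + H = {0, 3, 6, 9, 12, 15, 18, 21, 24, 27, 30, 33}
1 + H = {1, 4, 7, 10, 13, 16, 19, 22, 25, 28, 31, 34}
2 + H = {2, 5, 8, 11, 14, 17, 20, 23, 26, 29, 32, 35}

Cosets: 0+H={0,3,6,9,12,15,18,21,24,27,30,33}; 1+H={1,4,7,10,13,16,19,22,25,28,31,34}; 2+H={2,5,8,11,14,17,20,23,26,29,32,35}


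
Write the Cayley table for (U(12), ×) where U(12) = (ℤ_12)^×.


Elements: {1, 5, 7, 11}
Operation: multiplication mod 12
Entry (a, b) = (a × b) mod 12

Cayley table:
   |  1 |  5 |  7 | 11
 1 |  1 |  5 |  7 | 11
 5 |  5 |  1 | 11 |  7
 7 |  7 | 11 |  1 |  5
11 | 11 |  7 |  5 |  1


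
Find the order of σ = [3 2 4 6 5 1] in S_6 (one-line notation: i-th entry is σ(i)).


Cycle decomposition: (1 3 4 6)
Cycle lengths: 4
Order = lcm(4) = 4

ord(σ) = 4


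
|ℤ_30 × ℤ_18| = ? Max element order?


|ℤ_30 × ℤ_18| = 30 × 18 = 540
Max element order = lcm(30,18) = 90
Cyclic? No (gcd=6)

|ℤ_30×ℤ_18| = 540, max element order = 90


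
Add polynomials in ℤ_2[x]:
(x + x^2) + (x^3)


Add coefficients mod 2:
x^0: 0 + 0 = 0 (mod 2)
x^1: 1 + 0 = 1 (mod 2)
x^2: 1 + 0 = 1 (mod 2)
x^3: 0 + 1 = 1 (mod 2)
Result: x + x^2 + x^3

f + g = x + x^2 + x^3


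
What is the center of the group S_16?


Z(G) = {g ∈ G | gx = xg for all x ∈ G}
S_n is non-abelian for n ≥ 3; Z(S_16) is trivial

Z(S_16) = {e}


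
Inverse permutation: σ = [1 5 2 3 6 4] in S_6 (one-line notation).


To find σ⁻¹, swap domain and range:
σ(1) = 1 → σ⁻¹(1) = 1
σ(2) = 5 → σ⁻¹(5) = 2
σ(3) = 2 → σ⁻¹(2) = 3
σ(4) = 3 → σ⁻¹(3) = 4
σ(5) = 6 → σ⁻¹(6) = 5
σ(6) = 4 → σ⁻¹(4) = 6

σ⁻¹ = [1 3 4 6 2 5]


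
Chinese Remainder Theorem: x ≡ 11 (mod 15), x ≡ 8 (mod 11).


m₁ = 15, m₂ = 11, gcd = 1, so CRT applies. M = m₁·m₂ = 165
Let M₁ = M/m₁ = 11, M₂ = M/m₂ = 15
Find y₁ ≡ M₁⁻¹ (mod m₁): 11⁻¹ ≡ 11 (mod 15)
Find y₂ ≡ M₂⁻¹ (mod m₂): 15⁻¹ ≡ 3 (mod 11)
x = a₁·M₁·y₁ + a₂·M₂·y₂ = 11·11·11 + 8·15·3 = 1691
Reduce mod 165: x ≡ 41
Check: 41 mod 15 = 11 ✓, 41 mod 11 = 8 ✓

x ≡ 41 (mod 165)


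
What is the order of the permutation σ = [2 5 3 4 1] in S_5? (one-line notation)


Cycle decomposition: (1 2 5)
Cycle lengths: 3
Order = lcm(3) = 3

ord(σ) = 3


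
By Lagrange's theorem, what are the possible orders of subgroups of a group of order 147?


Lagrange's theorem: |H| divides |G|
|G| = 147
Divisors of 147: 1, 3, 7, 21, 49, 147

Possible subgroup orders: {1, 3, 7, 21, 49, 147}


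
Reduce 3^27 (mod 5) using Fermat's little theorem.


Fermat's little theorem: if p is prime and gcd(a,p)=1, then a^(p-1) ≡ 1 (mod p)
p = 5 is prime, gcd(3,5) = 1
Reduce exponent: 27 mod 4 = 3
So 3^27 ≡ 3^3 (mod 5)
3^3 mod 5 = 2

3^27 ≡ 2 (mod 5)


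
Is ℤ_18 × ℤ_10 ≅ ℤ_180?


Comparing ℤ_18 × ℤ_10 and ℤ_180:
gcd(18,10) = 2 ≠ 1. Max element order in ℤ_18×ℤ_10 is lcm(18,10) = 90 < 180, so it has no element of order 180

No, ℤ_18 × ℤ_10 ≇ ℤ_180


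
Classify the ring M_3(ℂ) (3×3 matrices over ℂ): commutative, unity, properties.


Matrix multiplication is non-commutative for n ≥ 2; the identity matrix I is the unity; singular matrices give zero divisors, so not an integral domain
Commutative: No
Integral domain: No
Has unity: Yes

M_3(ℂ) (3×3 matrices over ℂ): Commutative=No, Unity=Yes


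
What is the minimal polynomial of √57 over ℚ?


√57 satisfies x² - 57 = 0, irreducible over ℚ since 57 is squarefree

Minimal polynomial: x² - 57


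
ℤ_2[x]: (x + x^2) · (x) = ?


Expand and collect like terms; reduce coefficients mod 2:
x^0: 0·0 = 0 ≡ 0 (mod 2)
x^1: 0·1 + 1·0 = 0 ≡ 0 (mod 2)
x^2: 1·1 + 1·0 = 1 ≡ 1 (mod 2)
x^3: 1·1 = 1 ≡ 1 (mod 2)
Result: x^2 + x^3

f · g = x^2 + x^3


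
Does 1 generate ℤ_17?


g generates ℤ_n iff gcd(g, n) = 1
gcd(1, 17) = 1
Since gcd = 1, 1 is a generator.

Yes, 1 generates ℤ_17


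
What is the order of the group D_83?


|D_n| = 2n (n rotations and n reflections)
|D_83| = 2×83 = 166

|D_83| = 166


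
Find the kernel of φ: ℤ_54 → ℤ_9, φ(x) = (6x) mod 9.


Kernel = preimage of identity
ker(φ) = {x ∈ ℤ_54 : 6x ≡ 0 (mod 9)}. Since 9 | 54, φ is well-defined. The kernel is the cyclic subgroup ⟨3⟩ of ℤ_54 (order 18), i.e. {0, 3, 6, 9, 12, 15, 18, 21, 24, 27, 30, 33, 36, 39, 42, 45, 48, 51}

ker(φ) = {0, 3, 6, 9, 12, 15, 18, 21, 24, 27, 30, 33, 36, 39, 42, 45, 48, 51}


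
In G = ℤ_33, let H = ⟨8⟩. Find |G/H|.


|⟨8⟩| = n / gcd(8, 33) = 33 / 1 = 33
H is normal (ℤ_33 is abelian).
|G/H| = |G| / |H| = 33 / 33 = 1

|G/H| = 1


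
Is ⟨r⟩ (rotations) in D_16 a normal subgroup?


H = ⟨r⟩ (rotations) in D_16
The rotation subgroup ⟨r⟩ has index 2 in D_16, so it is normal

Yes, normal subgroup


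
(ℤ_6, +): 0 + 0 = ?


Operation: addition mod 6
0 + 0 = (a + b) mod 6 with a = 0, b = 0

0 + 0 = 0


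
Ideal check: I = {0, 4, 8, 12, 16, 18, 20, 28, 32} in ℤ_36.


Check ideal conditions for I = {0, 4, 8, 12, 16, 18, 20, 28, 32} in ℤ_36:
(1) I is an additive subgroup? No
(2) For r ∈ ℤ_36 and a ∈ I: r·a ∈ I? No  [counterexample: r=2, a=12, r·a mod 36 = 24 ∉ I]

No, I is not an ideal of ℤ_36


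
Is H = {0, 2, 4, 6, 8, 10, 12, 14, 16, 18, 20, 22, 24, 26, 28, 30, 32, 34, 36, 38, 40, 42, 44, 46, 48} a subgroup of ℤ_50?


Subgroup test for H = {0, 2, 4, 6, 8, 10, 12, 14, 16, 18, 20, 22, 24, 26, 28, 30, 32, 34, 36, 38, 40, 42, 44, 46, 48} in (ℤ_50, +):
(1) 0 ∈ H? Yes
(2) Closure: for all a,b ∈ H, (a+b) mod 50 ∈ H? Yes
(3) Inverses: for all a ∈ H, -a mod 50 ∈ H? Yes

Yes, H is a subgroup of ℤ_50


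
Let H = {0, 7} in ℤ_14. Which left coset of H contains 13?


13 + H = {13 + h (mod 14) : h ∈ H}
13+0=13, 13+7=6
13 + H = {6, 13} = 6 + H

13 + H = {6, 13}


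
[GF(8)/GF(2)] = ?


GF(8) = GF(2^3), so the extension degree is 3

[GF(8)/GF(2)] = 3


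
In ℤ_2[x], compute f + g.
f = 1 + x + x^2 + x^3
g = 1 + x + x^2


Add coefficients mod 2:
x^0: 1 + 1 = 0 (mod 2)
x^1: 1 + 1 = 0 (mod 2)
x^2: 1 + 1 = 0 (mod 2)
x^3: 1 + 0 = 1 (mod 2)
Result: x^3

f + g = x^3


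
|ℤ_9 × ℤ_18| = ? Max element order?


|ℤ_9 × ℤ_18| = 9 × 18 = 162
Max element order = lcm(9,18) = 18
Cyclic? No (gcd=9)

|ℤ_9×ℤ_18| = 162, max element order = 18


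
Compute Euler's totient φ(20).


φ(n) = count of k ∈ {1,...,n} with gcd(k,n)=1
Coprimes to 20: {1, 3, 7, 9, 11, 13, 17, 19}
Count: 8

φ(20) = 8


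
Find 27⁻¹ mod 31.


Use the extended Euclidean algorithm to write 1 = 27·s + 31·t; then s mod 31 is the inverse.
Euclidean algorithm:
  27 = 0·31 + 27
  31 = 1·27 + 4
  27 = 6·4 + 3
  4 = 1·3 + 1
  3 = 3·1 + 0
gcd(27,31) = 1
Back-substitution gives: 27·(-8) + 31·(7) = 1
So 27⁻¹ ≡ -8 ≡ 23 (mod 31)
Check: 27 × 23 = 621 ≡ 1 (mod 31) ✓

27⁻¹ ≡ 23 (mod 31)


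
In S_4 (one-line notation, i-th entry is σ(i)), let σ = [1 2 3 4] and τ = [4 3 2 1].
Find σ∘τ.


σ∘τ: apply τ first, then σ
1 →τ 4 →σ 4
2 →τ 3 →σ 3
3 →τ 2 →σ 2
4 →τ 1 →σ 1

σ∘τ = [4 3 2 1]


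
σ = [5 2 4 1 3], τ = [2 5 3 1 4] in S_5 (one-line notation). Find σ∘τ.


σ∘τ: apply τ first, then σ
1 →τ 2 →σ 2
2 →τ 5 →σ 3
3 →τ 3 →σ 4
4 →τ 1 →σ 5
5 →τ 4 →σ 1

σ∘τ = [2 3 4 5 1]


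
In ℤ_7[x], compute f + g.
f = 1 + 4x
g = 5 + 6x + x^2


Add coefficients mod 7:
x^0: 1 + 5 = 6 (mod 7)
x^1: 4 + 6 = 3 (mod 7)
x^2: 0 + 1 = 1 (mod 7)
Result: 6 + 3x + x^2

f + g = 6 + 3x + x^2


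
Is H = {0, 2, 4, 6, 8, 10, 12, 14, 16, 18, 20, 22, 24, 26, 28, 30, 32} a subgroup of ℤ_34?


Subgroup test for H = {0, 2, 4, 6, 8, 10, 12, 14, 16, 18, 20, 22, 24, 26, 28, 30, 32} in (ℤ_34, +):
(1) 0 ∈ H? Yes
(2) Closure: for all a,b ∈ H, (a+b) mod 34 ∈ H? Yes
(3) Inverses: for all a ∈ H, -a mod 34 ∈ H? Yes

Yes, H is a subgroup of ℤ_34


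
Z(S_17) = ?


Z(G) = {g ∈ G | gx = xg for all x ∈ G}
S_n is non-abelian for n ≥ 3; Z(S_17) is trivial

Z(S_17) = {e}


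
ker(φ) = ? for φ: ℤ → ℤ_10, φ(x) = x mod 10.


Kernel = preimage of identity
ker(φ) = {x ∈ ℤ : x ≡ 0 (mod 10)} = 10ℤ = {0, ±10, ±20, ...}

ker(φ) = 10ℤ


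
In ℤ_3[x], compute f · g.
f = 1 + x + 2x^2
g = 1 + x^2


Expand and collect like terms; reduce coefficients mod 3:
x^0: 1·1 = 1 ≡ 1 (mod 3)
x^1: 1·0 + 1·1 = 1 ≡ 1 (mod 3)
x^2: 1·1 + 1·0 + 2·1 = 3 ≡ 0 (mod 3)
x^3: 1·1 + 2·0 = 1 ≡ 1 (mod 3)
x^4: 2·1 = 2 ≡ 2 (mod 3)
Result: 1 + x + x^3 + 2x^4

f · g = 1 + x + x^3 + 2x^4


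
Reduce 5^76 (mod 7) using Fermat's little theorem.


Fermat's little theorem: if p is prime and gcd(a,p)=1, then a^(p-1) ≡ 1 (mod p)
p = 7 is prime, gcd(5,7) = 1
Reduce exponent: 76 mod 6 = 4
So 5^76 ≡ 5^4 (mod 7)
5^4 mod 7 = 2

5^76 ≡ 2 (mod 7)


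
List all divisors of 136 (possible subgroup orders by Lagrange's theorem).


Lagrange's theorem: |H| divides |G|
|G| = 136
Divisors of 136: 1, 2, 4, 8, 17, 34, 68, 136

Possible subgroup orders: {1, 2, 4, 8, 17, 34, 68, 136}


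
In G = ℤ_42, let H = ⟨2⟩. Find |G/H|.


|⟨2⟩| = n / gcd(2, 42) = 42 / 2 = 21
H is normal (ℤ_42 is abelian).
|G/H| = |G| / |H| = 42 / 21 = 2

|G/H| = 2


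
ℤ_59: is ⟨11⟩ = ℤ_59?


g generates ℤ_n iff gcd(g, n) = 1
gcd(11, 59) = 1
Since gcd = 1, 11 is a generator.

Yes, 11 generates ℤ_59


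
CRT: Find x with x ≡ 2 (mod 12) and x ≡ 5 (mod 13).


m₁ = 12, m₂ = 13, gcd = 1, so CRT applies. M = m₁·m₂ = 156
Let M₁ = M/m₁ = 13, M₂ = M/m₂ = 12
Find y₁ ≡ M₁⁻¹ (mod m₁): 13⁻¹ ≡ 1 (mod 12)
Find y₂ ≡ M₂⁻¹ (mod m₂): 12⁻¹ ≡ 12 (mod 13)
x = a₁·M₁·y₁ + a₂·M₂·y₂ = 2·13·1 + 5·12·12 = 746
Reduce mod 156: x ≡ 122
Check: 122 mod 12 = 2 ✓, 122 mod 13 = 5 ✓

x ≡ 122 (mod 156)


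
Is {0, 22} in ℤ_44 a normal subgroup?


H = {0, 22} in ℤ_44
ℤ_44 is abelian; every subgroup of an abelian group is normal

Yes, normal subgroup


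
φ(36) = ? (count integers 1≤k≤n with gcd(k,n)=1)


Factor n: 36 = 2^2 × 3^2
φ(n) = n · ∏(1 - 1/p) over distinct primes p | n
φ(36) = 36 · (1 - 1/2) · (1 - 1/3) = 12

φ(36) = 12


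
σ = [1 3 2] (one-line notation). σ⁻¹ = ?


To find σ⁻¹, swap domain and range:
σ(1) = 1 → σ⁻¹(1) = 1
σ(2) = 3 → σ⁻¹(3) = 2
σ(3) = 2 → σ⁻¹(2) = 3

σ⁻¹ = [1 3 2]


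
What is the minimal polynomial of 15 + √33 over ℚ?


Let α = 15 + √33. Then α - 15 = √33, so (α - 15)² = 33, giving α² - 30α + 192 = 0. Degree 2 and α ∉ ℚ, so this is the minimal polynomial.

Minimal polynomial: x² - 30x + 192


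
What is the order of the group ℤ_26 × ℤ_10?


|A × B| = |A| · |B|
|ℤ_26 × ℤ_10| = 26 × 10 = 260

|ℤ_26 × ℤ_10| = 260


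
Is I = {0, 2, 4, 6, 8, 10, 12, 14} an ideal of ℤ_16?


Check ideal conditions for I = {0, 2, 4, 6, 8, 10, 12, 14} in ℤ_16:
(1) I is an additive subgroup? Yes
(2) For r ∈ ℤ_16 and a ∈ I: r·a ∈ I? Yes

Yes, I is an ideal of ℤ_16


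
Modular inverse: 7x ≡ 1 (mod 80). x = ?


Use the extended Euclidean algorithm to write 1 = 7·s + 80·t; then s mod 80 is the inverse.
Euclidean algorithm:
  7 = 0·80 + 7
  80 = 11·7 + 3
  7 = 2·3 + 1
  3 = 3·1 + 0
gcd(7,80) = 1
Back-substitution gives: 7·(23) + 80·(-2) = 1
So 7⁻¹ ≡ 23 ≡ 23 (mod 80)
Check: 7 × 23 = 161 ≡ 1 (mod 80) ✓

7⁻¹ ≡ 23 (mod 80)


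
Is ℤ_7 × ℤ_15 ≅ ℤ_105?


Comparing ℤ_7 × ℤ_15 and ℤ_105:
gcd(7,15) = 1, so ℤ_7 × ℤ_15 ≅ ℤ_105 (CRT)

Yes, ℤ_7 × ℤ_15 ≅ ℤ_105


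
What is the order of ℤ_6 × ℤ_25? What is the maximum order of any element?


|ℤ_6 × ℤ_25| = 6 × 25 = 150
Max element order = lcm(6,25) = 150
Cyclic? Yes (gcd=1)

|ℤ_6×ℤ_25| = 150, max element order = 150


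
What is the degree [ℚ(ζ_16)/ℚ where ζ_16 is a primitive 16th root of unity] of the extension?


[ℚ(ζ_n):ℚ] = deg Φ_n(x) = φ(n). Here φ(16) = 8

[ℚ(ζ_16)/ℚ where ζ_16 is a primitive 16th root of unity] = 8


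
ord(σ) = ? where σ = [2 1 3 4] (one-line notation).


Cycle decomposition: (1 2)
Cycle lengths: 2
Order = lcm(2) = 2

ord(σ) = 2


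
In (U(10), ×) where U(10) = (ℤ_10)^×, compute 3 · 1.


Operation: multiplication mod 10
3 · 1 = (a × b) mod 10 with a = 3, b = 1

3 · 1 = 3


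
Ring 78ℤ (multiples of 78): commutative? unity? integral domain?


78ℤ is a commutative ring under +,× but has no multiplicative identity (1 ∉ 78ℤ); it has no zero divisors, but without unity it is not an integral domain
Commutative: Yes
Integral domain: No
Has unity: No

78ℤ (multiples of 78): Commutative=Yes, Unity=No


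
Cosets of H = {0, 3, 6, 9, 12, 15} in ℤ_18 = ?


H = {0, 3, 6, 9, 12, 15}, |H| = 6
Number of cosets = |G|/|H| = 18/6 = 3
0 + H = {0, 3, 6, 9, 12, 15}
1 + H = {1, 4, 7, 10, 13, 16}
2 + H = {2, 5, 8, 11, 14, 17}

Cosets: 0+H={0,3,6,9,12,15}; 1+H={1,4,7,10,13,16}; 2+H={2,5,8,11,14,17}


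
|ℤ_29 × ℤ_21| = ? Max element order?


|ℤ_29 × ℤ_21| = 29 × 21 = 609
Max element order = lcm(29,21) = 609
Cyclic? Yes (gcd=1)

|ℤ_29×ℤ_21| = 609, max element order = 609


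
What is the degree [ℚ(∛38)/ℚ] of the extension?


∛38 has minimal polynomial x³ - 38 (irreducible over ℚ since 38 is not a perfect cube)

[ℚ(∛38)/ℚ] = 3


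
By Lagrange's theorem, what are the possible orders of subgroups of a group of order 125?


Lagrange's theorem: |H| divides |G|
|G| = 125
Divisors of 125: 1, 5, 25, 125

Possible subgroup orders: {1, 5, 25, 125}


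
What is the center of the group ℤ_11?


Z(G) = {g ∈ G | gx = xg for all x ∈ G}
ℤ_11 is abelian, so Z(G) = G

Z(ℤ_11) = ℤ_11


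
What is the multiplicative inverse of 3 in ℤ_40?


Use the extended Euclidean algorithm to write 1 = 3·s + 40·t; then s mod 40 is the inverse.
Euclidean algorithm:
  3 = 0·40 + 3
  40 = 13·3 + 1
  3 = 3·1 + 0
gcd(3,40) = 1
Back-substitution gives: 3·(-13) + 40·(1) = 1
So 3⁻¹ ≡ -13 ≡ 27 (mod 40)
Check: 3 × 27 = 81 ≡ 1 (mod 40) ✓

3⁻¹ ≡ 27 (mod 40)


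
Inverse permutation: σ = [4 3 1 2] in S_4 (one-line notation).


To find σ⁻¹, swap domain and range:
σ(1) = 4 → σ⁻¹(4) = 1
σ(2) = 3 → σ⁻¹(3) = 2
σ(3) = 1 → σ⁻¹(1) = 3
σ(4) = 2 → σ⁻¹(2) = 4

σ⁻¹ = [3 4 2 1]


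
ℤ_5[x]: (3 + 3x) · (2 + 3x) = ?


Expand and collect like terms; reduce coefficients mod 5:
x^0: 3·2 = 6 ≡ 1 (mod 5)
x^1: 3·3 + 3·2 = 15 ≡ 0 (mod 5)
x^2: 3·3 = 9 ≡ 4 (mod 5)
Result: 1 + 4x^2

f · g = 1 + 4x^2


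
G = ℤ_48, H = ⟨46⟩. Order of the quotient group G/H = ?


|⟨46⟩| = n / gcd(46, 48) = 48 / 2 = 24
H is normal (ℤ_48 is abelian).
|G/H| = |G| / |H| = 48 / 24 = 2

|G/H| = 2


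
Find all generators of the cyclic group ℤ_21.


g generates ℤ_n iff gcd(g,n) = 1
Prime factors of 21: 3, 7
Generators are g ∈ {1,...,20} not divisible by any of these primes.
Generators: {1, 2, 4, 5, 8, 10, 11, 13, 16, 17, 19, 20}
Number of generators = φ(21) = 12

Generators of ℤ_21 = {1, 2, 4, 5, 8, 10, 11, 13, 16, 17, 19, 20}


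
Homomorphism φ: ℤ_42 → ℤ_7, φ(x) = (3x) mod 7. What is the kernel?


Kernel = preimage of identity
ker(φ) = {x ∈ ℤ_42 : 3x ≡ 0 (mod 7)}. Since 7 | 42, φ is well-defined. The kernel is the cyclic subgroup ⟨7⟩ of ℤ_42 (order 6), i.e. {0, 7, 14, 21, 28, 35}

ker(φ) = {0, 7, 14, 21, 28, 35}


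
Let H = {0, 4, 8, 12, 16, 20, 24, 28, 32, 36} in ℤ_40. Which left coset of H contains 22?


22 + H = {22 + h (mod 40) : h ∈ H}
22+0=22, 22+4=26, 22+8=30, 22+12=34, 22+16=38, 22+20=2, 22+24=6, 22+28=10, 22+32=14, 22+36=18
22 + H = {2, 6, 10, 14, 18, 22, 26, 30, 34, 38} = 2 + H

22 + H = {2, 6, 10, 14, 18, 22, 26, 30, 34, 38}


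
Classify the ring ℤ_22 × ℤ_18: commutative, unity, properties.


Direct product ring; commutative with unity (1,1); but (1,0)·(0,1) = (0,0) gives zero divisors, so not an integral domain
Commutative: Yes
Integral domain: No
Has unity: Yes

ℤ_22 × ℤ_18: Commutative=Yes, Unity=Yes


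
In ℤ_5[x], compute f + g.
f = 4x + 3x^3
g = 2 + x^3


Add coefficients mod 5:
x^0: 0 + 2 = 2 (mod 5)
x^1: 4 + 0 = 4 (mod 5)
x^2: 0 + 0 = 0 (mod 5)
x^3: 3 + 1 = 4 (mod 5)
Result: 2 + 4x + 4x^3

f + g = 2 + 4x + 4x^3


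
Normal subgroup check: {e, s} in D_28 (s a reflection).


H = {e, s} in D_28 (s a reflection)
r·s·r⁻¹ = sr⁻² ≠ s for n ≥ 3, so {e, s} is not closed under conjugation

No, not a normal subgroup


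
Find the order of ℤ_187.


ℤ_n has n elements.

|ℤ_187| = 187


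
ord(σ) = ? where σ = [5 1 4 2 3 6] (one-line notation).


Cycle decomposition: (1 5 3 4 2)
Cycle lengths: 5
Order = lcm(5) = 5

ord(σ) = 5


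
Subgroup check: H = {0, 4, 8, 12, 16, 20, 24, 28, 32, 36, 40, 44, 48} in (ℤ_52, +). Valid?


Subgroup test for H = {0, 4, 8, 12, 16, 20, 24, 28, 32, 36, 40, 44, 48} in (ℤ_52, +):
(1) 0 ∈ H? Yes
(2) Closure: for all a,b ∈ H, (a+b) mod 52 ∈ H? Yes
(3) Inverses: for all a ∈ H, -a mod 52 ∈ H? Yes

Yes, H is a subgroup of ℤ_52


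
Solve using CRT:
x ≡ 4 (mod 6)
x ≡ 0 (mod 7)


m₁ = 6, m₂ = 7, gcd = 1, so CRT applies. M = m₁·m₂ = 42
Let M₁ = M/m₁ = 7, M₂ = M/m₂ = 6
Find y₁ ≡ M₁⁻¹ (mod m₁): 7⁻¹ ≡ 1 (mod 6)
Find y₂ ≡ M₂⁻¹ (mod m₂): 6⁻¹ ≡ 6 (mod 7)
x = a₁·M₁·y₁ + a₂·M₂·y₂ = 4·7·1 + 0·6·6 = 28
Reduce mod 42: x ≡ 28
Check: 28 mod 6 = 4 ✓, 28 mod 7 = 0 ✓

x ≡ 28 (mod 42)


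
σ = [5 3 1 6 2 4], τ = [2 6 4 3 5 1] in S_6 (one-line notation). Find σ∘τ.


σ∘τ: apply τ first, then σ
1 →τ 2 →σ 3
2 →τ 6 →σ 4
3 →τ 4 →σ 6
4 →τ 3 →σ 1
5 →τ 5 →σ 2
6 →τ 1 →σ 5

σ∘τ = [3 4 6 1 2 5]


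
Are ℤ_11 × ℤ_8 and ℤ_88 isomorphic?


Comparing ℤ_11 × ℤ_8 and ℤ_88:
gcd(11,8) = 1, so ℤ_11 × ℤ_8 ≅ ℤ_88 (CRT)

Yes, ℤ_11 × ℤ_8 ≅ ℤ_88


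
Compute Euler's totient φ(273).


Factor n: 273 = 3 × 7 × 13
φ(n) = n · ∏(1 - 1/p) over distinct primes p | n
φ(273) = 273 · (1 - 1/3) · (1 - 1/7) · (1 - 1/13) = 144

φ(273) = 144


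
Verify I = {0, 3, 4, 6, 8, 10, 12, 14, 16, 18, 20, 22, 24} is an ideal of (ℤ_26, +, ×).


Check ideal conditions for I = {0, 3, 4, 6, 8, 10, 12, 14, 16, 18, 20, 22, 24} in ℤ_26:
(1) I is an additive subgroup? No
(2) For r ∈ ℤ_26 and a ∈ I: r·a ∈ I? No  [counterexample: r=2, a=14, r·a mod 26 = 2 ∉ I]

No, I is not an ideal of ℤ_26


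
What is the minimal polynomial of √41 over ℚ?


√41 satisfies x² - 41 = 0, irreducible over ℚ since 41 is squarefree

Minimal polynomial: x² - 41


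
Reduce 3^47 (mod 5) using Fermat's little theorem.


Fermat's little theorem: if p is prime and gcd(a,p)=1, then a^(p-1) ≡ 1 (mod p)
p = 5 is prime, gcd(3,5) = 1
Reduce exponent: 47 mod 4 = 3
So 3^47 ≡ 3^3 (mod 5)
3^3 mod 5 = 2

3^47 ≡ 2 (mod 5)


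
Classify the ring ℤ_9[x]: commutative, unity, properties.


ℤ_9 has zero divisors (3·3 ≡ 0), and these lift to constant zero divisors in ℤ_9[x]; so not an integral domain
Commutative: Yes
Integral domain: No
Has unity: Yes

ℤ_9[x]: Commutative=Yes, Unity=Yes


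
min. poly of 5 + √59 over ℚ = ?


Let α = 5 + √59. Then α - 5 = √59, so (α - 5)² = 59, giving α² - 10α - 34 = 0. Degree 2 and α ∉ ℚ, so this is the minimal polynomial.

Minimal polynomial: x² - 10x - 34


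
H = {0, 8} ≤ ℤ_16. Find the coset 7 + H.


7 + H = {7 + h (mod 16) : h ∈ H}
7+0=7, 7+8=15

7 + H = {7, 15}


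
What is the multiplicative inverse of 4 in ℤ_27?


Use the extended Euclidean algorithm to write 1 = 4·s + 27·t; then s mod 27 is the inverse.
Euclidean algorithm:
  4 = 0·27 + 4
  27 = 6·4 + 3
  4 = 1·3 + 1
  3 = 3·1 + 0
gcd(4,27) = 1
Back-substitution gives: 4·(7) + 27·(-1) = 1
So 4⁻¹ ≡ 7 ≡ 7 (mod 27)
Check: 4 × 7 = 28 ≡ 1 (mod 27) ✓

4⁻¹ ≡ 7 (mod 27)


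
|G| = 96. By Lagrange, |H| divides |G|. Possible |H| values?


Lagrange's theorem: |H| divides |G|
|G| = 96
Divisors of 96: 1, 2, 3, 4, 6, 8, 12, 16, 24, 32, 48, 96

Possible subgroup orders: {1, 2, 3, 4, 6, 8, 12, 16, 24, 32, 48, 96}


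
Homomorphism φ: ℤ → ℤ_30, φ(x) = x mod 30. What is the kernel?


Kernel = preimage of identity
ker(φ) = {x ∈ ℤ : x ≡ 0 (mod 30)} = 30ℤ = {0, ±30, ±60, ...}

ker(φ) = 30ℤ


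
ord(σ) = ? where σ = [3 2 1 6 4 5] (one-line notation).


Cycle decomposition: (1 3) (4 6 5)
Cycle lengths: 2, 3
Order = lcm(2, 3) = 6

ord(σ) = 6


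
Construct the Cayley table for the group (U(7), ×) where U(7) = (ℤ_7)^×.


Elements: {1, 2, 3, 4, 5, 6}
Operation: multiplication mod 7
Entry (a, b) = (a × b) mod 7

Cayley table:
  | 1 | 2 | 3 | 4 | 5 | 6
1 | 1 | 2 | 3 | 4 | 5 | 6
2 | 2 | 4 | 6 | 1 | 3 | 5
3 | 3 | 6 | 2 | 5 | 1 | 4
4 | 4 | 1 | 5 | 2 | 6 | 3
5 | 5 | 3 | 1 | 6 | 4 | 2
6 | 6 | 5 | 4 | 3 | 2 | 1


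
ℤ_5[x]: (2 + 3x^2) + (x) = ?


Add coefficients mod 5:
x^0: 2 + 0 = 2 (mod 5)
x^1: 0 + 1 = 1 (mod 5)
x^2: 3 + 0 = 3 (mod 5)
Result: 2 + x + 3x^2

f + g = 2 + x + 3x^2


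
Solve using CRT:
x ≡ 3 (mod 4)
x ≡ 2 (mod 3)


m₁ = 4, m₂ = 3, gcd = 1, so CRT applies. M = m₁·m₂ = 12
Let M₁ = M/m₁ = 3, M₂ = M/m₂ = 4
Find y₁ ≡ M₁⁻¹ (mod m₁): 3⁻¹ ≡ 3 (mod 4)
Find y₂ ≡ M₂⁻¹ (mod m₂): 4⁻¹ ≡ 1 (mod 3)
x = a₁·M₁·y₁ + a₂·M₂·y₂ = 3·3·3 + 2·4·1 = 35
Reduce mod 12: x ≡ 11
Check: 11 mod 4 = 3 ✓, 11 mod 3 = 2 ✓

x ≡ 11 (mod 12)


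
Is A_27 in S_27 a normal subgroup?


H = A_27 in S_27
A_27 has index 2 in S_27, and every subgroup of index 2 is normal

Yes, normal subgroup


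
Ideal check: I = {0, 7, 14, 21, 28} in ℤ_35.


Check ideal conditions for I = {0, 7, 14, 21, 28} in ℤ_35:
(1) I is an additive subgroup? Yes
(2) For r ∈ ℤ_35 and a ∈ I: r·a ∈ I? Yes

Yes, I is an ideal of ℤ_35
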